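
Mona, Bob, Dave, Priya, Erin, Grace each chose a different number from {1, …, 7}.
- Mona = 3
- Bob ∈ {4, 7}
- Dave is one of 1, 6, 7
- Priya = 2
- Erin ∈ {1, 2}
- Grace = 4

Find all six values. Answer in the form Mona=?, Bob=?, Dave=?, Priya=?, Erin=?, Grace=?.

Mona has just one choice, so Mona = 3.
Priya has just one choice, so Priya = 2. Eliminate 2 elsewhere: Erin.
Erin has just one choice, so Erin = 1. Remove 1 from Dave.
Grace must be 4 (only option left). Eliminate 4 elsewhere: Bob.
Bob has just one choice, so Bob = 7. Remove 7 from Dave.
Dave's domain is down to {6}, so Dave = 6.

Mona=3, Bob=7, Dave=6, Priya=2, Erin=1, Grace=4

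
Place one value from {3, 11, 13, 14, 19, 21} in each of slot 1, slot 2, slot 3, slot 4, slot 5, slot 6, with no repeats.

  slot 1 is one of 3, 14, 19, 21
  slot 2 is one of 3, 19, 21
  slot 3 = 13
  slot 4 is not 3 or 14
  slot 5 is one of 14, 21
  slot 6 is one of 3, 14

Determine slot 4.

11

slot 3's domain is down to {13}, so slot 3 = 13. So slot 4 can't be 13.
Among the 5 still-open variables, 11 fits only slot 4 (and all 5 values in {3, 11, 14, 19, 21} must be used), so slot 4 = 11.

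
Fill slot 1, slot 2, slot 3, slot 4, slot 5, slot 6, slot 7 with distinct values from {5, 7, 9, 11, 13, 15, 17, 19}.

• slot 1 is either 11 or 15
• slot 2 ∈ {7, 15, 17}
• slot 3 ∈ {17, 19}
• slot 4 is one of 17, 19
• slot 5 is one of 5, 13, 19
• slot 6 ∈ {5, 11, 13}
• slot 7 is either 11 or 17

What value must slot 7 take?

11

The 7 variables draw from only 7 values {5, 7, 11, 13, 15, 17, 19}, so each is used; only slot 2 can be 7, hence slot 2 = 7.
The 6 still-open variables together cover exactly {5, 11, 13, 15, 17, 19} — 6 values for 6 variables — and 15 appears only in slot 1's list, so slot 1 = 15.
slot 3 and slot 4 between them cover only {17, 19} — a naked pair. Remove those values from slot 5, slot 7.
So slot 7 = 11.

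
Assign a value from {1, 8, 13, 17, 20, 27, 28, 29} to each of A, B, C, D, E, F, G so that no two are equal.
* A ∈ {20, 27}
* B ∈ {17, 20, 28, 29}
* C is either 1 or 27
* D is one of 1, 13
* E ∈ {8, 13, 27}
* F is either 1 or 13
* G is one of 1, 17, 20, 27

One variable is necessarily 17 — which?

G

D and F between them cover only {1, 13} — a naked pair. Remove those values from C, E, G.
C's domain is down to {27}, so C = 27. Remove 27 from A, E, G.
E has just one choice, so E = 8.
That leaves A = 20. So B, G can't be 20.
So 17 goes to G.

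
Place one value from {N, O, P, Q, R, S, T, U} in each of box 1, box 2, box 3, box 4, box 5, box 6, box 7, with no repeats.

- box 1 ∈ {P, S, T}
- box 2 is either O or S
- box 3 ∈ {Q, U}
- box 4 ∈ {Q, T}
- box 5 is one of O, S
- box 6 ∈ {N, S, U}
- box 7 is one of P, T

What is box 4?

Q

The 7 variables draw from only 7 values {N, O, P, Q, S, T, U}, so each is used; only box 6 can be N, hence box 6 = N.
The 6 still-open variables together cover exactly {O, P, Q, S, T, U} — 6 values for 6 variables — and U appears only in box 3's list, so box 3 = U.
The 5 still-open variables together cover exactly {O, P, Q, S, T} — 5 values for 5 variables — and Q appears only in box 4's list, so box 4 = Q.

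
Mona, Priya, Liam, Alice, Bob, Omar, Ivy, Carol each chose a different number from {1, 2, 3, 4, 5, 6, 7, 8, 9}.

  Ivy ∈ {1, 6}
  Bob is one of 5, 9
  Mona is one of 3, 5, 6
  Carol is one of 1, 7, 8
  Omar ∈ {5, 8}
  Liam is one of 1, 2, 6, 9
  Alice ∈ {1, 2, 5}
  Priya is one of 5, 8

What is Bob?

The 8 variables together cover exactly {1, 2, 3, 5, 6, 7, 8, 9} — 8 values for 8 variables — and 3 appears only in Mona's list, so Mona = 3.
The 7 still-open variables draw from only 7 values {1, 2, 5, 6, 7, 8, 9}, so each is used; only Carol can be 7, hence Carol = 7.
The 2 variables Priya and Omar are confined to {5, 8}, which locks those values in; drop them from Alice, Bob.
So Bob = 9.

9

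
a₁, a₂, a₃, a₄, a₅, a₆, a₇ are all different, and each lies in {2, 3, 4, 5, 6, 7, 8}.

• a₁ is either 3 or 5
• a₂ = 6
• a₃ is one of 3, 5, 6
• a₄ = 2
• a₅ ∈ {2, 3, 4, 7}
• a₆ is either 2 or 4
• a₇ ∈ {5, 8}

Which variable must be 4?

a₂'s domain is down to {6}, so a₂ = 6. Eliminate 6 elsewhere: a₃.
a₄'s domain is down to {2}, so a₄ = 2. Strike 2 from a₅, a₆.
So 4 goes to a₆.

a₆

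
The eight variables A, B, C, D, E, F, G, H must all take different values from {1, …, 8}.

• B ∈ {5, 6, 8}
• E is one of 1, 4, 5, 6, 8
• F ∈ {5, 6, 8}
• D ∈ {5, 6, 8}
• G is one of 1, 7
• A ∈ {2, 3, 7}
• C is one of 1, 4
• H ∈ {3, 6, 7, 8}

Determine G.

7

The 8 variables draw from only 8 values {1, 2, 3, 4, 5, 6, 7, 8}, so each is used; only A can be 2, hence A = 2.
The 7 still-open variables draw from only 7 values {1, 3, 4, 5, 6, 7, 8}, so each is used; only H can be 3, hence H = 3.
Among the 6 still-open variables, 7 fits only G (and all 6 values in {1, 4, 5, 6, 7, 8} must be used), so G = 7.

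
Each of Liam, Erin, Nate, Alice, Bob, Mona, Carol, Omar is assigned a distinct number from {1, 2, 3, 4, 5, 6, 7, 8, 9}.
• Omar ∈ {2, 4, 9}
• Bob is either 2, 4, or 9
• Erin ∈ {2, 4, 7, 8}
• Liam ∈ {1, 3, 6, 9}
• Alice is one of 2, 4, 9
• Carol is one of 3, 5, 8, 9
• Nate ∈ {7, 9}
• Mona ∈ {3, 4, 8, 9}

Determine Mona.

3

The 3 variables Alice, Bob, Omar are confined to {2, 4, 9}, which locks those values in; drop them from Liam, Erin, Nate, Mona, Carol.
Nate must be 7 (only option left). Remove 7 from Erin.
Erin's domain is down to {8}, so Erin = 8. So Mona, Carol can't be 8.
So Mona = 3.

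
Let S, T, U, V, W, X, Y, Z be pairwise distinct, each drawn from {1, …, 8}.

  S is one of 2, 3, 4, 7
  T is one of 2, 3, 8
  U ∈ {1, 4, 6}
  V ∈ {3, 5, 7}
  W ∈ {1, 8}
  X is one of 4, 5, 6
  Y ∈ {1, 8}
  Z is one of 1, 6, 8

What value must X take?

W and Y share exactly the 2 values {1, 8}; by pigeonhole those values go to them, so strike 1, 8 from T, U, Z.
Z's domain is down to {6}, so Z = 6. Remove 6 from U, X.
U must be 4 (only option left). Strike 4 from S, X.
So X = 5.

5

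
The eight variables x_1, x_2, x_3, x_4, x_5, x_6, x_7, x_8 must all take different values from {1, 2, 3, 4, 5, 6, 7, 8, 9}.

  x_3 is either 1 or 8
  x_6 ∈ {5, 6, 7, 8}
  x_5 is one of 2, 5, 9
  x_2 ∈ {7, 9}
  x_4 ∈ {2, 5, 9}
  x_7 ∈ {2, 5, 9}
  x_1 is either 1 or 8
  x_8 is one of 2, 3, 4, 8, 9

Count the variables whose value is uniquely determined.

2

x_1 and x_3 share exactly the 2 values {1, 8}; by pigeonhole those values go to them, so strike 1, 8 from x_6, x_8.
x_4, x_5, x_7 share exactly the 3 values {2, 5, 9}; by pigeonhole those values go to them, so strike 2, 5, 9 from x_2, x_6, x_8.
x_2's domain is down to {7}, so x_2 = 7. Strike 7 from x_6.
x_6 must be 6 (only option left).
Determined: x_2=7, x_6=6. The other variables each still have more than one consistent value. That makes 2.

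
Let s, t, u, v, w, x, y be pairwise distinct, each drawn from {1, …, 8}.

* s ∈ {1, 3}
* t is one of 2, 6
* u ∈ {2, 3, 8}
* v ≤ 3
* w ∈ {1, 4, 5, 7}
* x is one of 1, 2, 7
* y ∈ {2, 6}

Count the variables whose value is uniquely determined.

t and y between them cover only {2, 6} — a naked pair. Remove those values from u, v, x.
s and v between them cover only {1, 3} — a naked pair. Remove those values from u, w, x.
That leaves u = 8.
x's domain is down to {7}, so x = 7. Eliminate 7 elsewhere: w.
Determined: u=8, x=7. The other variables each still have more than one consistent value. That makes 2.

2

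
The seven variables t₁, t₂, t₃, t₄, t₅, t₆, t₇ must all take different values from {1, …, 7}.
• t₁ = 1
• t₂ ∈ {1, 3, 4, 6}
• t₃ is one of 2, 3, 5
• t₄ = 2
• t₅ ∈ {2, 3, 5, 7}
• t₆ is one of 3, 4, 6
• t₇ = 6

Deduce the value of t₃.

t₁ has just one choice, so t₁ = 1. Remove 1 from t₂.
That leaves t₄ = 2. Eliminate 2 elsewhere: t₃, t₅.
t₇ has just one choice, so t₇ = 6. Remove 6 from t₂, t₆.
The 4 still-open variables together cover exactly {3, 4, 5, 7} — 4 values for 4 variables — and 7 appears only in t₅'s list, so t₅ = 7.
Among the 3 still-open variables, 5 fits only t₃ (and all 3 values in {3, 4, 5} must be used), so t₃ = 5.

5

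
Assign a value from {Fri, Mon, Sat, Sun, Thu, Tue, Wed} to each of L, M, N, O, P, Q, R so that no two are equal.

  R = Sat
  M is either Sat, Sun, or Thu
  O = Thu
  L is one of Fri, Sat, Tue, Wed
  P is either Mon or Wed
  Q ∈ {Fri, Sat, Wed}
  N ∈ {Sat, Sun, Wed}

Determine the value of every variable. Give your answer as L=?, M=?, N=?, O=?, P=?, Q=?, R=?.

O's domain is down to {Thu}, so O = Thu. Eliminate Thu elsewhere: M.
R must be Sat (only option left). Strike Sat from L, M, N, Q.
M has just one choice, so M = Sun. Eliminate Sun elsewhere: N.
N has just one choice, so N = Wed. Strike Wed from L, P, Q.
That leaves P = Mon.
Q has just one choice, so Q = Fri. Strike Fri from L.
That leaves L = Tue.

L=Tue, M=Sun, N=Wed, O=Thu, P=Mon, Q=Fri, R=Sat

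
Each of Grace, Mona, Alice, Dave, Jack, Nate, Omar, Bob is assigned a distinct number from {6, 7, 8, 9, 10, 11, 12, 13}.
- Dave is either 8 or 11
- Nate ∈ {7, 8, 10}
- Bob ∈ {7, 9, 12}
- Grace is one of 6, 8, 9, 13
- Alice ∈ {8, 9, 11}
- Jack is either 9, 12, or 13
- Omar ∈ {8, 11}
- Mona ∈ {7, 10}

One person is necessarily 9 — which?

Alice

The 8 variables together cover exactly {6, 7, 8, 9, 10, 11, 12, 13} — 8 values for 8 variables — and 6 appears only in Grace's list, so Grace = 6.
Among the 7 still-open variables, 13 fits only Jack (and all 7 values in {7, 8, 9, 10, 11, 12, 13} must be used), so Jack = 13.
The 6 still-open variables draw from only 6 values {7, 8, 9, 10, 11, 12}, so each is used; only Bob can be 12, hence Bob = 12.
The 5 still-open variables together cover exactly {7, 8, 9, 10, 11} — 5 values for 5 variables — and 9 appears only in Alice's list, so Alice = 9.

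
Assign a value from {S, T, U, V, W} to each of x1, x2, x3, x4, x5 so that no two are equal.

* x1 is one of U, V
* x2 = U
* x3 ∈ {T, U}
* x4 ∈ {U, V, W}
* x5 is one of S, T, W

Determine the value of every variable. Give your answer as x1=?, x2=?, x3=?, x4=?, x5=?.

x2 has just one choice, so x2 = U. Remove U from x1, x3, x4.
That leaves x3 = T. Strike T from x5.
x1's domain is down to {V}, so x1 = V. So x4 can't be V.
That leaves x4 = W. Strike W from x5.
x5 must be S (only option left).

x1=V, x2=U, x3=T, x4=W, x5=S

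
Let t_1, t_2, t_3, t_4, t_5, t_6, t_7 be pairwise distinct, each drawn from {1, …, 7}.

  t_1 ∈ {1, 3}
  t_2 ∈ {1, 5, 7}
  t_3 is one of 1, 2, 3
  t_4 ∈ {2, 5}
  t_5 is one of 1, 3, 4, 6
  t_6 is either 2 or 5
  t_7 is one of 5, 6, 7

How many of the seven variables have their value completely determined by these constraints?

The 7 variables together cover exactly {1, 2, 3, 4, 5, 6, 7} — 7 values for 7 variables — and 4 appears only in t_5's list, so t_5 = 4.
The 6 still-open variables together cover exactly {1, 2, 3, 5, 6, 7} — 6 values for 6 variables — and 6 appears only in t_7's list, so t_7 = 6.
The 5 still-open variables together cover exactly {1, 2, 3, 5, 7} — 5 values for 5 variables — and 7 appears only in t_2's list, so t_2 = 7.
The 2 variables t_4 and t_6 are confined to {2, 5}, which locks those values in; drop them from t_3.
Determined: t_2=7, t_5=4, t_7=6. The other variables each still have more than one consistent value. That makes 3.

3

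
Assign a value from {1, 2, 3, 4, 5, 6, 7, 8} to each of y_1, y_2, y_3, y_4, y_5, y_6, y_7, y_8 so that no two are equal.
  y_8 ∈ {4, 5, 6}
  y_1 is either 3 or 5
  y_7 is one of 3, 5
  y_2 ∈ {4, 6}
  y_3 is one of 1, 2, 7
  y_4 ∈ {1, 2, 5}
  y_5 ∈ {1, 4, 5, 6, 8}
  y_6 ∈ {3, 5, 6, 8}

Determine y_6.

8

The 8 variables draw from only 8 values {1, 2, 3, 4, 5, 6, 7, 8}, so each is used; only y_3 can be 7, hence y_3 = 7.
The 7 still-open variables together cover exactly {1, 2, 3, 4, 5, 6, 8} — 7 values for 7 variables — and 2 appears only in y_4's list, so y_4 = 2.
The 6 still-open variables together cover exactly {1, 3, 4, 5, 6, 8} — 6 values for 6 variables — and 1 appears only in y_5's list, so y_5 = 1.
Among the 5 still-open variables, 8 fits only y_6 (and all 5 values in {3, 4, 5, 6, 8} must be used), so y_6 = 8.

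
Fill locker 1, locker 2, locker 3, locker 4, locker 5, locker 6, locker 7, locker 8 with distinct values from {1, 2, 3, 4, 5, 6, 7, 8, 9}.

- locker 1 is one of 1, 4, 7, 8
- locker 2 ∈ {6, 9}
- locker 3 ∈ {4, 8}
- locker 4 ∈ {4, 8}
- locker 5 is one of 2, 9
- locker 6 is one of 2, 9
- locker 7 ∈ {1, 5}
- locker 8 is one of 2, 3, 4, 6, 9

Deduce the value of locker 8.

3

locker 3 and locker 4 between them cover only {4, 8} — a naked pair. Remove those values from locker 1, locker 8.
locker 5 and locker 6 share exactly the 2 values {2, 9}; by pigeonhole those values go to them, so strike 2, 9 from locker 2, locker 8.
locker 2 has just one choice, so locker 2 = 6. Remove 6 from locker 8.
So locker 8 = 3.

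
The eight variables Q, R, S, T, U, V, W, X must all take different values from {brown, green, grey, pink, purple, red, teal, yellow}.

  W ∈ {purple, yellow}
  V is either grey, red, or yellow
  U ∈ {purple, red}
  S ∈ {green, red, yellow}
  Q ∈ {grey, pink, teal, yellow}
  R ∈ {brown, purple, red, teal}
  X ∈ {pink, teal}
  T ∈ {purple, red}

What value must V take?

The 8 variables draw from only 8 values {brown, green, grey, pink, purple, red, teal, yellow}, so each is used; only R can be brown, hence R = brown.
Among the 7 still-open variables, green fits only S (and all 7 values in {green, grey, pink, purple, red, teal, yellow} must be used), so S = green.
The 2 variables T and U are confined to {purple, red}, which locks those values in; drop them from V, W.
W's domain is down to {yellow}, so W = yellow. Remove yellow from Q, V.
So V = grey.

grey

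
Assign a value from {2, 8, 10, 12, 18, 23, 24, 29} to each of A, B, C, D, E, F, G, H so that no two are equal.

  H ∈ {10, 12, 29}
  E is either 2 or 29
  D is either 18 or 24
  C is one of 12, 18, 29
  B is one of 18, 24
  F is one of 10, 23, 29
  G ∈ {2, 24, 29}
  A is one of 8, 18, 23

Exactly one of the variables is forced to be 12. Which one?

The 8 variables together cover exactly {2, 8, 10, 12, 18, 23, 24, 29} — 8 values for 8 variables — and 8 appears only in A's list, so A = 8.
The 7 still-open variables draw from only 7 values {2, 10, 12, 18, 23, 24, 29}, so each is used; only F can be 23, hence F = 23.
Among the 6 still-open variables, 10 fits only H (and all 6 values in {2, 10, 12, 18, 24, 29} must be used), so H = 10.
The 5 still-open variables together cover exactly {2, 12, 18, 24, 29} — 5 values for 5 variables — and 12 appears only in C's list, so C = 12.

C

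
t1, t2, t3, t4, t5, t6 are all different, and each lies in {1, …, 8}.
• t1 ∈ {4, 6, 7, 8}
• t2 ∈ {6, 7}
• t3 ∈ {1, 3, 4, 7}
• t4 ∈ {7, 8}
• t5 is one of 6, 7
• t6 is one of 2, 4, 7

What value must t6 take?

2

The 2 variables t2 and t5 are confined to {6, 7}, which locks those values in; drop them from t1, t3, t4, t6.
t4 has just one choice, so t4 = 8. Eliminate 8 elsewhere: t1.
t1 has just one choice, so t1 = 4. Remove 4 from t3, t6.
So t6 = 2.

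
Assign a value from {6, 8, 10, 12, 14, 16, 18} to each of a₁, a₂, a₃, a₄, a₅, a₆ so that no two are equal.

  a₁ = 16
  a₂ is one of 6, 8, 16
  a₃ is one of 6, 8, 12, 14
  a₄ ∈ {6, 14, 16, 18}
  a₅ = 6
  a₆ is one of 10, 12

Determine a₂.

8

a₁'s domain is down to {16}, so a₁ = 16. So a₂, a₄ can't be 16.
a₅'s domain is down to {6}, so a₅ = 6. Eliminate 6 elsewhere: a₂, a₃, a₄.
So a₂ = 8.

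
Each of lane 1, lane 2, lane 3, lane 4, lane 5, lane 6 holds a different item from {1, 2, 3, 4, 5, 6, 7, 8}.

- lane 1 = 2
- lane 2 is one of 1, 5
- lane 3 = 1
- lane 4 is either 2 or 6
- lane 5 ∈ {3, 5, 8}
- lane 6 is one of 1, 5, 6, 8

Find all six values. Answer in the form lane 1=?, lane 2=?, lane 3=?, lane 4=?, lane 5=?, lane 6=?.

lane 1=2, lane 2=5, lane 3=1, lane 4=6, lane 5=3, lane 6=8

lane 1's domain is down to {2}, so lane 1 = 2. Strike 2 from lane 4.
lane 3's domain is down to {1}, so lane 3 = 1. So lane 2, lane 6 can't be 1.
lane 4 must be 6 (only option left). Remove 6 from lane 6.
That leaves lane 2 = 5. Remove 5 from lane 5, lane 6.
That leaves lane 6 = 8. Eliminate 8 elsewhere: lane 5.
lane 5 has just one choice, so lane 5 = 3.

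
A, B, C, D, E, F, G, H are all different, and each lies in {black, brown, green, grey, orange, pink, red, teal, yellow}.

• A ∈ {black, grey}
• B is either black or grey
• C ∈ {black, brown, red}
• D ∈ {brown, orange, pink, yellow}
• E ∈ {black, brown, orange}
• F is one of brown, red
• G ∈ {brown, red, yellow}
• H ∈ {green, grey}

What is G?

Among the 8 variables, green fits only H (and all 8 values in {black, brown, green, grey, orange, pink, red, yellow} must be used), so H = green.
Among the 7 still-open variables, pink fits only D (and all 7 values in {black, brown, grey, orange, pink, red, yellow} must be used), so D = pink.
Among the 6 still-open variables, orange fits only E (and all 6 values in {black, brown, grey, orange, red, yellow} must be used), so E = orange.
Among the 5 still-open variables, yellow fits only G (and all 5 values in {black, brown, grey, red, yellow} must be used), so G = yellow.

yellow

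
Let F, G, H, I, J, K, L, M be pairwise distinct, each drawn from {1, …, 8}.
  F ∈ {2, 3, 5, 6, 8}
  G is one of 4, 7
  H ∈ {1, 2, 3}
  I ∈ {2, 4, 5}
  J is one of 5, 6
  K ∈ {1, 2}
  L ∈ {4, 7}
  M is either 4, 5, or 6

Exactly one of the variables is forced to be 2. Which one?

The 8 variables together cover exactly {1, 2, 3, 4, 5, 6, 7, 8} — 8 values for 8 variables — and 8 appears only in F's list, so F = 8.
The 7 still-open variables draw from only 7 values {1, 2, 3, 4, 5, 6, 7}, so each is used; only H can be 3, hence H = 3.
The 6 still-open variables draw from only 6 values {1, 2, 4, 5, 6, 7}, so each is used; only K can be 1, hence K = 1.
The 5 still-open variables together cover exactly {2, 4, 5, 6, 7} — 5 values for 5 variables — and 2 appears only in I's list, so I = 2.

I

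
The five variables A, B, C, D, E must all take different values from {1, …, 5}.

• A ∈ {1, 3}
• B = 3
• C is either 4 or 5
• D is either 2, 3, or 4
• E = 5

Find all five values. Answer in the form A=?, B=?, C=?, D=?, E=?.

A=1, B=3, C=4, D=2, E=5

B must be 3 (only option left). So A, D can't be 3.
E's domain is down to {5}, so E = 5. Remove 5 from C.
A has just one choice, so A = 1.
That leaves C = 4. Strike 4 from D.
D's domain is down to {2}, so D = 2.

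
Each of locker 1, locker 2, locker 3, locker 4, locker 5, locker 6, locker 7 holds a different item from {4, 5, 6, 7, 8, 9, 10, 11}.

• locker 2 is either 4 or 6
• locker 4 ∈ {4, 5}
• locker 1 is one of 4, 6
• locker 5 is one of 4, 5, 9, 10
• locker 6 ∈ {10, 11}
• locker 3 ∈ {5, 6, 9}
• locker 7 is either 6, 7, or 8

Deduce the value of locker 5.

10

The 2 variables locker 1 and locker 2 are confined to {4, 6}, which locks those values in; drop them from locker 3, locker 4, locker 5, locker 7.
That leaves locker 4 = 5. Remove 5 from locker 3, locker 5.
locker 3 has just one choice, so locker 3 = 9. Strike 9 from locker 5.
So locker 5 = 10.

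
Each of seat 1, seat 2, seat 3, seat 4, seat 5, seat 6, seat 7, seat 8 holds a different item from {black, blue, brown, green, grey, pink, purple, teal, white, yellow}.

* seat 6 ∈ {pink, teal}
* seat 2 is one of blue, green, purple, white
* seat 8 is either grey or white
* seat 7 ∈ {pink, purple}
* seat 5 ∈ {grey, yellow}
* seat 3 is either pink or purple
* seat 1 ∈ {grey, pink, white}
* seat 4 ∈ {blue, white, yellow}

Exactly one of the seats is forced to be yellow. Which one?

The 8 variables draw from only 8 values {blue, green, grey, pink, purple, teal, white, yellow}, so each is used; only seat 2 can be green, hence seat 2 = green.
The 7 still-open variables together cover exactly {blue, grey, pink, purple, teal, white, yellow} — 7 values for 7 variables — and blue appears only in seat 4's list, so seat 4 = blue.
The 6 still-open variables draw from only 6 values {grey, pink, purple, teal, white, yellow}, so each is used; only seat 6 can be teal, hence seat 6 = teal.
The 5 still-open variables draw from only 5 values {grey, pink, purple, white, yellow}, so each is used; only seat 5 can be yellow, hence seat 5 = yellow.

seat 5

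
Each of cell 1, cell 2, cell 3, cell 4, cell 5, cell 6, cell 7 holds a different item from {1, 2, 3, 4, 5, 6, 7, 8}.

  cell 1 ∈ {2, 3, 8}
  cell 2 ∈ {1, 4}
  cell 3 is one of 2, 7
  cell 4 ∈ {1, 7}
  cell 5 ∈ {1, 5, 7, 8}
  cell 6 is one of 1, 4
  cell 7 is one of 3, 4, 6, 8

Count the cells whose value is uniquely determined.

cell 2 and cell 6 between them cover only {1, 4} — a naked pair. Remove those values from cell 4, cell 5, cell 7.
cell 4 must be 7 (only option left). Eliminate 7 elsewhere: cell 3, cell 5.
cell 3's domain is down to {2}, so cell 3 = 2. Remove 2 from cell 1.
Determined: cell 3=2, cell 4=7. The other cells each still have more than one consistent value. That makes 2.

2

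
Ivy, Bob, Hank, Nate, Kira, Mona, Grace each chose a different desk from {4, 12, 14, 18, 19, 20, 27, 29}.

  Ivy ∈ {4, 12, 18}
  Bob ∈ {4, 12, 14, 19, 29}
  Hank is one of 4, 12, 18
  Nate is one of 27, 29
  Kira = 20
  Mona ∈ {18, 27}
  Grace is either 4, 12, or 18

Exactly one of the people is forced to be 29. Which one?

Nate

Kira has just one choice, so Kira = 20.
Ivy, Hank, Grace share exactly the 3 values {4, 12, 18}; by pigeonhole those values go to them, so strike 4, 12, 18 from Bob, Mona.
Mona's domain is down to {27}, so Mona = 27. So Nate can't be 27.
So 29 goes to Nate.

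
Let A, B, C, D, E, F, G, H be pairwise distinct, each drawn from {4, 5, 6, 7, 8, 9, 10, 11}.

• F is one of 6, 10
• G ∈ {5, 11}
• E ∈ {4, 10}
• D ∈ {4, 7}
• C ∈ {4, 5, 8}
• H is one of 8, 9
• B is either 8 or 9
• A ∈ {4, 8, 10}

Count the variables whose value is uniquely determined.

4

The 8 variables draw from only 8 values {4, 5, 6, 7, 8, 9, 10, 11}, so each is used; only F can be 6, hence F = 6.
The 7 still-open variables together cover exactly {4, 5, 7, 8, 9, 10, 11} — 7 values for 7 variables — and 7 appears only in D's list, so D = 7.
The 6 still-open variables draw from only 6 values {4, 5, 8, 9, 10, 11}, so each is used; only G can be 11, hence G = 11.
The 5 still-open variables draw from only 5 values {4, 5, 8, 9, 10}, so each is used; only C can be 5, hence C = 5.
B and H between them cover only {8, 9} — a naked pair. Remove those values from A.
Determined: C=5, D=7, F=6, G=11. The other variables each still have more than one consistent value. That makes 4.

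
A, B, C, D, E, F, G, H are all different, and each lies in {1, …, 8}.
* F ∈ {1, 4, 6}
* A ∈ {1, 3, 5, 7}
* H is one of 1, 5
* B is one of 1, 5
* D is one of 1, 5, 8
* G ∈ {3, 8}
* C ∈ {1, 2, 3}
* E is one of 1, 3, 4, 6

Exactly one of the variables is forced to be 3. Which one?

The 8 variables together cover exactly {1, 2, 3, 4, 5, 6, 7, 8} — 8 values for 8 variables — and 2 appears only in C's list, so C = 2.
Among the 7 still-open variables, 7 fits only A (and all 7 values in {1, 3, 4, 5, 6, 7, 8} must be used), so A = 7.
B and H share exactly the 2 values {1, 5}; by pigeonhole those values go to them, so strike 1, 5 from D, E, F.
D must be 8 (only option left). Eliminate 8 elsewhere: G.
So 3 goes to G.

G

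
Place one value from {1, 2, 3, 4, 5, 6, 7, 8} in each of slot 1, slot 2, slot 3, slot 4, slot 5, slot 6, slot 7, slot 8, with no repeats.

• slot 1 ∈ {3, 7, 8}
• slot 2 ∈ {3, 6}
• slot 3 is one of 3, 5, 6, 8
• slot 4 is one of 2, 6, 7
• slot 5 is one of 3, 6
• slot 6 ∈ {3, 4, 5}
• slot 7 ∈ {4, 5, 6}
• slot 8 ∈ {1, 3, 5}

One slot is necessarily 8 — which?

The 8 variables together cover exactly {1, 2, 3, 4, 5, 6, 7, 8} — 8 values for 8 variables — and 1 appears only in slot 8's list, so slot 8 = 1.
The 7 still-open variables together cover exactly {2, 3, 4, 5, 6, 7, 8} — 7 values for 7 variables — and 2 appears only in slot 4's list, so slot 4 = 2.
The 6 still-open variables together cover exactly {3, 4, 5, 6, 7, 8} — 6 values for 6 variables — and 7 appears only in slot 1's list, so slot 1 = 7.
The 5 still-open variables together cover exactly {3, 4, 5, 6, 8} — 5 values for 5 variables — and 8 appears only in slot 3's list, so slot 3 = 8.

slot 3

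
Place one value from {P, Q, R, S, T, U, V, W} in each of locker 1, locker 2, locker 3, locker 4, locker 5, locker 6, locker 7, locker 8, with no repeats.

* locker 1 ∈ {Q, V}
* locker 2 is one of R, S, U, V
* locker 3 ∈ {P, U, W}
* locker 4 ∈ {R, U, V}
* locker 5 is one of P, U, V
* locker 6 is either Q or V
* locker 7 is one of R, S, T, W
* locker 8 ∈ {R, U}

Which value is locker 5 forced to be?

Among the 8 variables, T fits only locker 7 (and all 8 values in {P, Q, R, S, T, U, V, W} must be used), so locker 7 = T.
Among the 7 still-open variables, S fits only locker 2 (and all 7 values in {P, Q, R, S, U, V, W} must be used), so locker 2 = S.
Among the 6 still-open variables, W fits only locker 3 (and all 6 values in {P, Q, R, U, V, W} must be used), so locker 3 = W.
Among the 5 still-open variables, P fits only locker 5 (and all 5 values in {P, Q, R, U, V} must be used), so locker 5 = P.

P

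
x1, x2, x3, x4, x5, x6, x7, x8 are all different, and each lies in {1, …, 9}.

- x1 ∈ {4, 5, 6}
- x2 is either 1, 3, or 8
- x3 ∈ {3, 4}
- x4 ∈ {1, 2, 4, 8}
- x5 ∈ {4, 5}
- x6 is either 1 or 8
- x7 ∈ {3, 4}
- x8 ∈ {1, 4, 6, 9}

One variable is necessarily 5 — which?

Among the 8 variables, 2 fits only x4 (and all 8 values in {1, 2, 3, 4, 5, 6, 8, 9} must be used), so x4 = 2.
The 7 still-open variables together cover exactly {1, 3, 4, 5, 6, 8, 9} — 7 values for 7 variables — and 9 appears only in x8's list, so x8 = 9.
The 6 still-open variables together cover exactly {1, 3, 4, 5, 6, 8} — 6 values for 6 variables — and 6 appears only in x1's list, so x1 = 6.
Among the 5 still-open variables, 5 fits only x5 (and all 5 values in {1, 3, 4, 5, 8} must be used), so x5 = 5.

x5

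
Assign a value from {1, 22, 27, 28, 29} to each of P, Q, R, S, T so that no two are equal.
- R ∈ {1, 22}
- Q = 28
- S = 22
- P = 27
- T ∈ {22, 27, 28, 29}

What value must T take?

29

P's domain is down to {27}, so P = 27. Remove 27 from T.
Q has just one choice, so Q = 28. Strike 28 from T.
S's domain is down to {22}, so S = 22. Strike 22 from R, T.
So T = 29.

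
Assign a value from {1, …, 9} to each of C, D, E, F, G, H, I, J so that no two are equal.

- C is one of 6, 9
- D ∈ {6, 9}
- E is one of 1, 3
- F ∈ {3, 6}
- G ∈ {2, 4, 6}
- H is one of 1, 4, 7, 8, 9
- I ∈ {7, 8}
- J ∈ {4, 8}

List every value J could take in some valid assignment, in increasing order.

Among the 8 variables, 2 fits only G (and all 8 values in {1, 2, 3, 4, 6, 7, 8, 9} must be used), so G = 2.
C and D between them cover only {6, 9} — a naked pair. Remove those values from F, H.
F has just one choice, so F = 3. Eliminate 3 elsewhere: E.
That leaves E = 1. Strike 1 from H.
No further eliminations apply; J can still be any of 4, 8.

4, 8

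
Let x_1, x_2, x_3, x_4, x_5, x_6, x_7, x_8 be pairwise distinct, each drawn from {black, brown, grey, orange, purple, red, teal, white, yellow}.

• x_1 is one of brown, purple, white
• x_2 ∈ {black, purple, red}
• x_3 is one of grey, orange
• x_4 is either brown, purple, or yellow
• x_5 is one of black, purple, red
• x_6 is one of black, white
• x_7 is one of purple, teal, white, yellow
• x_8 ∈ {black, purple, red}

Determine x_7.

x_2, x_5, x_8 between them cover only {black, purple, red} — a naked triple. Remove those values from x_1, x_4, x_6, x_7.
That leaves x_6 = white. So x_1, x_7 can't be white.
x_1's domain is down to {brown}, so x_1 = brown. Remove brown from x_4.
x_4 must be yellow (only option left). Remove yellow from x_7.
So x_7 = teal.

teal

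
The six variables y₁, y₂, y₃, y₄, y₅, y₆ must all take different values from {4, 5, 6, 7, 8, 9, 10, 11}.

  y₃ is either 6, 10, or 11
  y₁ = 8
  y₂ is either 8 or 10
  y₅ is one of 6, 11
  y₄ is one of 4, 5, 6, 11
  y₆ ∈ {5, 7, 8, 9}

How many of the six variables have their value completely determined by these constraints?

2

y₁'s domain is down to {8}, so y₁ = 8. Eliminate 8 elsewhere: y₂, y₆.
y₂'s domain is down to {10}, so y₂ = 10. Strike 10 from y₃.
y₃ and y₅ between them cover only {6, 11} — a naked pair. Remove those values from y₄.
Determined: y₁=8, y₂=10. The other variables each still have more than one consistent value. That makes 2.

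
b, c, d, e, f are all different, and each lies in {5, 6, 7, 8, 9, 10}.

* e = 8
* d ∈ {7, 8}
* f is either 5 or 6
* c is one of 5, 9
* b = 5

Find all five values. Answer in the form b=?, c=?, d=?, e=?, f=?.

b must be 5 (only option left). So c, f can't be 5.
That leaves c = 9.
e must be 8 (only option left). Remove 8 from d.
f has just one choice, so f = 6.
d must be 7 (only option left).

b=5, c=9, d=7, e=8, f=6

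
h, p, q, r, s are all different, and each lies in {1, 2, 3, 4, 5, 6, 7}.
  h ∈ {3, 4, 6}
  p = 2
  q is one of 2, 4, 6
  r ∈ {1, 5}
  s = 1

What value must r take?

5

p has just one choice, so p = 2. Eliminate 2 elsewhere: q.
s's domain is down to {1}, so s = 1. Strike 1 from r.
So r = 5.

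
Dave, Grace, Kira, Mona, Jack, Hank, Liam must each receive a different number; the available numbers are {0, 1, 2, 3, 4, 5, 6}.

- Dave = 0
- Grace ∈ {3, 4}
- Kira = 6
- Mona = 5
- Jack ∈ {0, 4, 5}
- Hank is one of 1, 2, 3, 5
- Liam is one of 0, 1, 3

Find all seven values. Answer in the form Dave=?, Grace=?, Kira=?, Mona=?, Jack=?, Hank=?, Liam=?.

Dave=0, Grace=3, Kira=6, Mona=5, Jack=4, Hank=2, Liam=1

Dave must be 0 (only option left). Eliminate 0 elsewhere: Jack, Liam.
Kira must be 6 (only option left).
Mona has just one choice, so Mona = 5. Strike 5 from Jack, Hank.
Jack's domain is down to {4}, so Jack = 4. So Grace can't be 4.
Grace's domain is down to {3}, so Grace = 3. Strike 3 from Hank, Liam.
Liam's domain is down to {1}, so Liam = 1. Remove 1 from Hank.
Hank must be 2 (only option left).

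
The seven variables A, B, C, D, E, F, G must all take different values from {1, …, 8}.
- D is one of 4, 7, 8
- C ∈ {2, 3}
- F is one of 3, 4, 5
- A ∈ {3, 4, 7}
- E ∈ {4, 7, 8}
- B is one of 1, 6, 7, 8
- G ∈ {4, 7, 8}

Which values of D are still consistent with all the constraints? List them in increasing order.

D, E, G between them cover only {4, 7, 8} — a naked triple. Remove those values from A, B, F.
A must be 3 (only option left). So C, F can't be 3.
C's domain is down to {2}, so C = 2.
F has just one choice, so F = 5.
No further eliminations apply; D can still be any of 4, 7, 8.

4, 7, 8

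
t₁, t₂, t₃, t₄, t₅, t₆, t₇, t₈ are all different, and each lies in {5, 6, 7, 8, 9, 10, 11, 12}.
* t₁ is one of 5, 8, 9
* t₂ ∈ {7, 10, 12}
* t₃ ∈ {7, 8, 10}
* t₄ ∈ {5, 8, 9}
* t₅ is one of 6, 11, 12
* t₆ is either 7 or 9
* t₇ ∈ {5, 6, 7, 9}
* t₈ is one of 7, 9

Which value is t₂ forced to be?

12

The 8 variables together cover exactly {5, 6, 7, 8, 9, 10, 11, 12} — 8 values for 8 variables — and 11 appears only in t₅'s list, so t₅ = 11.
The 7 still-open variables draw from only 7 values {5, 6, 7, 8, 9, 10, 12}, so each is used; only t₇ can be 6, hence t₇ = 6.
Among the 6 still-open variables, 12 fits only t₂ (and all 6 values in {5, 7, 8, 9, 10, 12} must be used), so t₂ = 12.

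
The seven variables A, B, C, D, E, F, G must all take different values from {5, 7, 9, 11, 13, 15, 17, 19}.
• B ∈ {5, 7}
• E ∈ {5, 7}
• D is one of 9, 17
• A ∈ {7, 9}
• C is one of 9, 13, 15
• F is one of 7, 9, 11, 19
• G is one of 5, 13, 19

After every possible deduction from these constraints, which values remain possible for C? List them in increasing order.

B and E share exactly the 2 values {5, 7}; by pigeonhole those values go to them, so strike 5, 7 from A, F, G.
That leaves A = 9. So C, D, F can't be 9.
That leaves D = 17.
No further eliminations apply; C can still be any of 13, 15.

13, 15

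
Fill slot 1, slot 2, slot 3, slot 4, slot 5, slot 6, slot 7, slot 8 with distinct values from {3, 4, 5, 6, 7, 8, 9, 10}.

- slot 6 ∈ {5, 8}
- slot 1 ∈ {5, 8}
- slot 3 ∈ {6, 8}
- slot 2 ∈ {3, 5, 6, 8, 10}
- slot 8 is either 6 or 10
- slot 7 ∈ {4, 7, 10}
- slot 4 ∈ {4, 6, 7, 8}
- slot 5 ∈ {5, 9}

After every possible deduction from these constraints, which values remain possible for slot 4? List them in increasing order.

Among the 8 variables, 3 fits only slot 2 (and all 8 values in {3, 4, 5, 6, 7, 8, 9, 10} must be used), so slot 2 = 3.
The 7 still-open variables together cover exactly {4, 5, 6, 7, 8, 9, 10} — 7 values for 7 variables — and 9 appears only in slot 5's list, so slot 5 = 9.
The 2 variables slot 1 and slot 6 are confined to {5, 8}, which locks those values in; drop them from slot 3, slot 4.
slot 3 must be 6 (only option left). Strike 6 from slot 4, slot 8.
slot 8 must be 10 (only option left). So slot 7 can't be 10.
No further eliminations apply; slot 4 can still be any of 4, 7.

4, 7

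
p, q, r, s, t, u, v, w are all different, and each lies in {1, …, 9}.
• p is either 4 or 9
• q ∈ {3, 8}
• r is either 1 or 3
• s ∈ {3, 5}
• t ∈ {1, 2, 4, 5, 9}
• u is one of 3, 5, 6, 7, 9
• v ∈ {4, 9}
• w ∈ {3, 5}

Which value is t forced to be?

p and v between them cover only {4, 9} — a naked pair. Remove those values from t, u.
s and w between them cover only {3, 5} — a naked pair. Remove those values from q, r, t, u.
That leaves q = 8.
That leaves r = 1. Eliminate 1 elsewhere: t.
So t = 2.

2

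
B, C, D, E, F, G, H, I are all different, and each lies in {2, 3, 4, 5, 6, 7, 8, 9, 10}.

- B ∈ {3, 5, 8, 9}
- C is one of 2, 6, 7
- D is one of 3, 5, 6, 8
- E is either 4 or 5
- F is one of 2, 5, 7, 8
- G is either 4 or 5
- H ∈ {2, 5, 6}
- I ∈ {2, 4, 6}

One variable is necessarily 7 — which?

C

The 8 variables together cover exactly {2, 3, 4, 5, 6, 7, 8, 9} — 8 values for 8 variables — and 9 appears only in B's list, so B = 9.
Among the 7 still-open variables, 3 fits only D (and all 7 values in {2, 3, 4, 5, 6, 7, 8} must be used), so D = 3.
The 6 still-open variables draw from only 6 values {2, 4, 5, 6, 7, 8}, so each is used; only F can be 8, hence F = 8.
The 5 still-open variables together cover exactly {2, 4, 5, 6, 7} — 5 values for 5 variables — and 7 appears only in C's list, so C = 7.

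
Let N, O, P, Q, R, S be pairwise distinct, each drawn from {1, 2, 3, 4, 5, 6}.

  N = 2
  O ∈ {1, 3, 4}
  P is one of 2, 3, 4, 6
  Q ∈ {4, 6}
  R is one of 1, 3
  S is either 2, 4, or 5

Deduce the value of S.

5

N must be 2 (only option left). Strike 2 from P, S.
The 5 still-open variables together cover exactly {1, 3, 4, 5, 6} — 5 values for 5 variables — and 5 appears only in S's list, so S = 5.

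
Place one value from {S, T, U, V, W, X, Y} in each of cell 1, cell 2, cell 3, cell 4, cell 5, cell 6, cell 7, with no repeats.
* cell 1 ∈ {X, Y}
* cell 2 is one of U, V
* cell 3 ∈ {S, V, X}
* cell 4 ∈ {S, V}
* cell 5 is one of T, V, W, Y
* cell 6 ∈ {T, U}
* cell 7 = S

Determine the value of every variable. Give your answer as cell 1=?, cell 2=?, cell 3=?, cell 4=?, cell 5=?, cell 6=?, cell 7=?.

cell 7 must be S (only option left). Strike S from cell 3, cell 4.
cell 4's domain is down to {V}, so cell 4 = V. Remove V from cell 2, cell 3, cell 5.
cell 2's domain is down to {U}, so cell 2 = U. Eliminate U elsewhere: cell 6.
cell 3's domain is down to {X}, so cell 3 = X. Remove X from cell 1.
cell 6 must be T (only option left). Strike T from cell 5.
cell 1 has just one choice, so cell 1 = Y. Strike Y from cell 5.
That leaves cell 5 = W.

cell 1=Y, cell 2=U, cell 3=X, cell 4=V, cell 5=W, cell 6=T, cell 7=S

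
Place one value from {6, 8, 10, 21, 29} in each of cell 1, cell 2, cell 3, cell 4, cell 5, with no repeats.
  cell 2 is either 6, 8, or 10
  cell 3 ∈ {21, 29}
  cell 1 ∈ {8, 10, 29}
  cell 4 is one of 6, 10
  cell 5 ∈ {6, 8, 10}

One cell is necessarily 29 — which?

Among the 5 variables, 21 fits only cell 3 (and all 5 values in {6, 8, 10, 21, 29} must be used), so cell 3 = 21.
The 4 still-open variables together cover exactly {6, 8, 10, 29} — 4 values for 4 variables — and 29 appears only in cell 1's list, so cell 1 = 29.

cell 1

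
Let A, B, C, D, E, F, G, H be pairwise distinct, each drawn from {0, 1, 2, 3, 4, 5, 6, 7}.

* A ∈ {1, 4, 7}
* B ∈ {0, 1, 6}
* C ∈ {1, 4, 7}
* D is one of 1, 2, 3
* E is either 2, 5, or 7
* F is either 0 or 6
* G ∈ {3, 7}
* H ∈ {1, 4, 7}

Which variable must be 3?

The 8 variables draw from only 8 values {0, 1, 2, 3, 4, 5, 6, 7}, so each is used; only E can be 5, hence E = 5.
The 7 still-open variables draw from only 7 values {0, 1, 2, 3, 4, 6, 7}, so each is used; only D can be 2, hence D = 2.
The 6 still-open variables together cover exactly {0, 1, 3, 4, 6, 7} — 6 values for 6 variables — and 3 appears only in G's list, so G = 3.

G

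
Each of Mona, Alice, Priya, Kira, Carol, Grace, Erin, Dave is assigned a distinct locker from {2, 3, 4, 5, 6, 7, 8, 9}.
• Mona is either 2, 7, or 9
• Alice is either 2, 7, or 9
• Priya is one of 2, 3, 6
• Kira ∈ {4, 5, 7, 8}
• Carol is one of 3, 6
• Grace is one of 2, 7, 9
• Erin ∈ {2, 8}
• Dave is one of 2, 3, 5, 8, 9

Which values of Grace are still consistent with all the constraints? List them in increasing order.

Among the 8 variables, 4 fits only Kira (and all 8 values in {2, 3, 4, 5, 6, 7, 8, 9} must be used), so Kira = 4.
The 7 still-open variables together cover exactly {2, 3, 5, 6, 7, 8, 9} — 7 values for 7 variables — and 5 appears only in Dave's list, so Dave = 5.
The 6 still-open variables together cover exactly {2, 3, 6, 7, 8, 9} — 6 values for 6 variables — and 8 appears only in Erin's list, so Erin = 8.
Mona, Alice, Grace share exactly the 3 values {2, 7, 9}; by pigeonhole those values go to them, so strike 2, 7, 9 from Priya.
No further eliminations apply; Grace can still be any of 2, 7, 9.

2, 7, 9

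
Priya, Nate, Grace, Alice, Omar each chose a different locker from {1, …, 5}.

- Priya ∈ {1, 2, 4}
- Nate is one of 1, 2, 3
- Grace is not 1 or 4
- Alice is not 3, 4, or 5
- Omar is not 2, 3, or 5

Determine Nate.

The 5 variables together cover exactly {1, 2, 3, 4, 5} — 5 values for 5 variables — and 5 appears only in Grace's list, so Grace = 5.
Among the 4 still-open variables, 3 fits only Nate (and all 4 values in {1, 2, 3, 4} must be used), so Nate = 3.

3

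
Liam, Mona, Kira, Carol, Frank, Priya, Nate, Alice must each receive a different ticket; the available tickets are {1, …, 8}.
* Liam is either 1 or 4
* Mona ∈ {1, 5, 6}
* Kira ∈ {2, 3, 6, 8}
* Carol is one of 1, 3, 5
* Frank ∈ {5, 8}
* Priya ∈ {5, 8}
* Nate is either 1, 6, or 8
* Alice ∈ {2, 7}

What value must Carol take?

The 8 variables together cover exactly {1, 2, 3, 4, 5, 6, 7, 8} — 8 values for 8 variables — and 4 appears only in Liam's list, so Liam = 4.
Among the 7 still-open variables, 7 fits only Alice (and all 7 values in {1, 2, 3, 5, 6, 7, 8} must be used), so Alice = 7.
Among the 6 still-open variables, 2 fits only Kira (and all 6 values in {1, 2, 3, 5, 6, 8} must be used), so Kira = 2.
Among the 5 still-open variables, 3 fits only Carol (and all 5 values in {1, 3, 5, 6, 8} must be used), so Carol = 3.

3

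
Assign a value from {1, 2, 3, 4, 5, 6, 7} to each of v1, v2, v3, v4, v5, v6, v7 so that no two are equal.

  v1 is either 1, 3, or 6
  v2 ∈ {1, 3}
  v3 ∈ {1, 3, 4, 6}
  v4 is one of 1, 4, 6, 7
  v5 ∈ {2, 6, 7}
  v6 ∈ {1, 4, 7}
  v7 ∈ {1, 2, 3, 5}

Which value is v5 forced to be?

The 7 variables draw from only 7 values {1, 2, 3, 4, 5, 6, 7}, so each is used; only v7 can be 5, hence v7 = 5.
Among the 6 still-open variables, 2 fits only v5 (and all 6 values in {1, 2, 3, 4, 6, 7} must be used), so v5 = 2.

2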